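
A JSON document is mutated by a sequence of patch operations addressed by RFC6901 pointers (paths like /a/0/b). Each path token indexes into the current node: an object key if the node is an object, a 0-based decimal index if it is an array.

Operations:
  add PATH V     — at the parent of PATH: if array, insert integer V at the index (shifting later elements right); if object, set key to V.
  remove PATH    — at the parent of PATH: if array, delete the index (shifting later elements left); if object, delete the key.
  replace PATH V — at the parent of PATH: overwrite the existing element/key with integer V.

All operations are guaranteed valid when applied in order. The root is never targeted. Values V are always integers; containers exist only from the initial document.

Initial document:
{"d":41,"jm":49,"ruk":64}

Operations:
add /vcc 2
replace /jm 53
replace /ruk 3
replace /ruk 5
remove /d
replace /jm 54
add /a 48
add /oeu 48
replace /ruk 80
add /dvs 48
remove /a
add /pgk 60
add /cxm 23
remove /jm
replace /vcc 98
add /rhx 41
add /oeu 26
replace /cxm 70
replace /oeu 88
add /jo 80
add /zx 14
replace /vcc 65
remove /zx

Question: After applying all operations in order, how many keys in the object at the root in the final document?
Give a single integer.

After op 1 (add /vcc 2): {"d":41,"jm":49,"ruk":64,"vcc":2}
After op 2 (replace /jm 53): {"d":41,"jm":53,"ruk":64,"vcc":2}
After op 3 (replace /ruk 3): {"d":41,"jm":53,"ruk":3,"vcc":2}
After op 4 (replace /ruk 5): {"d":41,"jm":53,"ruk":5,"vcc":2}
After op 5 (remove /d): {"jm":53,"ruk":5,"vcc":2}
After op 6 (replace /jm 54): {"jm":54,"ruk":5,"vcc":2}
After op 7 (add /a 48): {"a":48,"jm":54,"ruk":5,"vcc":2}
After op 8 (add /oeu 48): {"a":48,"jm":54,"oeu":48,"ruk":5,"vcc":2}
After op 9 (replace /ruk 80): {"a":48,"jm":54,"oeu":48,"ruk":80,"vcc":2}
After op 10 (add /dvs 48): {"a":48,"dvs":48,"jm":54,"oeu":48,"ruk":80,"vcc":2}
After op 11 (remove /a): {"dvs":48,"jm":54,"oeu":48,"ruk":80,"vcc":2}
After op 12 (add /pgk 60): {"dvs":48,"jm":54,"oeu":48,"pgk":60,"ruk":80,"vcc":2}
After op 13 (add /cxm 23): {"cxm":23,"dvs":48,"jm":54,"oeu":48,"pgk":60,"ruk":80,"vcc":2}
After op 14 (remove /jm): {"cxm":23,"dvs":48,"oeu":48,"pgk":60,"ruk":80,"vcc":2}
After op 15 (replace /vcc 98): {"cxm":23,"dvs":48,"oeu":48,"pgk":60,"ruk":80,"vcc":98}
After op 16 (add /rhx 41): {"cxm":23,"dvs":48,"oeu":48,"pgk":60,"rhx":41,"ruk":80,"vcc":98}
After op 17 (add /oeu 26): {"cxm":23,"dvs":48,"oeu":26,"pgk":60,"rhx":41,"ruk":80,"vcc":98}
After op 18 (replace /cxm 70): {"cxm":70,"dvs":48,"oeu":26,"pgk":60,"rhx":41,"ruk":80,"vcc":98}
After op 19 (replace /oeu 88): {"cxm":70,"dvs":48,"oeu":88,"pgk":60,"rhx":41,"ruk":80,"vcc":98}
After op 20 (add /jo 80): {"cxm":70,"dvs":48,"jo":80,"oeu":88,"pgk":60,"rhx":41,"ruk":80,"vcc":98}
After op 21 (add /zx 14): {"cxm":70,"dvs":48,"jo":80,"oeu":88,"pgk":60,"rhx":41,"ruk":80,"vcc":98,"zx":14}
After op 22 (replace /vcc 65): {"cxm":70,"dvs":48,"jo":80,"oeu":88,"pgk":60,"rhx":41,"ruk":80,"vcc":65,"zx":14}
After op 23 (remove /zx): {"cxm":70,"dvs":48,"jo":80,"oeu":88,"pgk":60,"rhx":41,"ruk":80,"vcc":65}
Size at the root: 8

Answer: 8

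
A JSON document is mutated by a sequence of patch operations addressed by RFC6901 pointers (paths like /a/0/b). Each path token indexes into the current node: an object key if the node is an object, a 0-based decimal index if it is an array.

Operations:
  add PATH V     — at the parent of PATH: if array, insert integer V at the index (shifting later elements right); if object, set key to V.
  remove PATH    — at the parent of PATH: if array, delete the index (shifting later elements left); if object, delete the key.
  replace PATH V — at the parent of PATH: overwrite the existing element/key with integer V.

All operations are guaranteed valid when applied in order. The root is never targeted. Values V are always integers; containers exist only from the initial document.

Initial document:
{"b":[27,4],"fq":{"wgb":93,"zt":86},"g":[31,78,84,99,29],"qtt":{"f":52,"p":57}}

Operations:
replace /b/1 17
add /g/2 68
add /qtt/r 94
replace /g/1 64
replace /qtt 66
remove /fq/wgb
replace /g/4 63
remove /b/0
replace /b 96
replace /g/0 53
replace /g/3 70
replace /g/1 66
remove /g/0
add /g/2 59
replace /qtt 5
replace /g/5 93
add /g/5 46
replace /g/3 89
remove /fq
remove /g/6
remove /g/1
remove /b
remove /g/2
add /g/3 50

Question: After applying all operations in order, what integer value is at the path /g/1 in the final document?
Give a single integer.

After op 1 (replace /b/1 17): {"b":[27,17],"fq":{"wgb":93,"zt":86},"g":[31,78,84,99,29],"qtt":{"f":52,"p":57}}
After op 2 (add /g/2 68): {"b":[27,17],"fq":{"wgb":93,"zt":86},"g":[31,78,68,84,99,29],"qtt":{"f":52,"p":57}}
After op 3 (add /qtt/r 94): {"b":[27,17],"fq":{"wgb":93,"zt":86},"g":[31,78,68,84,99,29],"qtt":{"f":52,"p":57,"r":94}}
After op 4 (replace /g/1 64): {"b":[27,17],"fq":{"wgb":93,"zt":86},"g":[31,64,68,84,99,29],"qtt":{"f":52,"p":57,"r":94}}
After op 5 (replace /qtt 66): {"b":[27,17],"fq":{"wgb":93,"zt":86},"g":[31,64,68,84,99,29],"qtt":66}
After op 6 (remove /fq/wgb): {"b":[27,17],"fq":{"zt":86},"g":[31,64,68,84,99,29],"qtt":66}
After op 7 (replace /g/4 63): {"b":[27,17],"fq":{"zt":86},"g":[31,64,68,84,63,29],"qtt":66}
After op 8 (remove /b/0): {"b":[17],"fq":{"zt":86},"g":[31,64,68,84,63,29],"qtt":66}
After op 9 (replace /b 96): {"b":96,"fq":{"zt":86},"g":[31,64,68,84,63,29],"qtt":66}
After op 10 (replace /g/0 53): {"b":96,"fq":{"zt":86},"g":[53,64,68,84,63,29],"qtt":66}
After op 11 (replace /g/3 70): {"b":96,"fq":{"zt":86},"g":[53,64,68,70,63,29],"qtt":66}
After op 12 (replace /g/1 66): {"b":96,"fq":{"zt":86},"g":[53,66,68,70,63,29],"qtt":66}
After op 13 (remove /g/0): {"b":96,"fq":{"zt":86},"g":[66,68,70,63,29],"qtt":66}
After op 14 (add /g/2 59): {"b":96,"fq":{"zt":86},"g":[66,68,59,70,63,29],"qtt":66}
After op 15 (replace /qtt 5): {"b":96,"fq":{"zt":86},"g":[66,68,59,70,63,29],"qtt":5}
After op 16 (replace /g/5 93): {"b":96,"fq":{"zt":86},"g":[66,68,59,70,63,93],"qtt":5}
After op 17 (add /g/5 46): {"b":96,"fq":{"zt":86},"g":[66,68,59,70,63,46,93],"qtt":5}
After op 18 (replace /g/3 89): {"b":96,"fq":{"zt":86},"g":[66,68,59,89,63,46,93],"qtt":5}
After op 19 (remove /fq): {"b":96,"g":[66,68,59,89,63,46,93],"qtt":5}
After op 20 (remove /g/6): {"b":96,"g":[66,68,59,89,63,46],"qtt":5}
After op 21 (remove /g/1): {"b":96,"g":[66,59,89,63,46],"qtt":5}
After op 22 (remove /b): {"g":[66,59,89,63,46],"qtt":5}
After op 23 (remove /g/2): {"g":[66,59,63,46],"qtt":5}
After op 24 (add /g/3 50): {"g":[66,59,63,50,46],"qtt":5}
Value at /g/1: 59

Answer: 59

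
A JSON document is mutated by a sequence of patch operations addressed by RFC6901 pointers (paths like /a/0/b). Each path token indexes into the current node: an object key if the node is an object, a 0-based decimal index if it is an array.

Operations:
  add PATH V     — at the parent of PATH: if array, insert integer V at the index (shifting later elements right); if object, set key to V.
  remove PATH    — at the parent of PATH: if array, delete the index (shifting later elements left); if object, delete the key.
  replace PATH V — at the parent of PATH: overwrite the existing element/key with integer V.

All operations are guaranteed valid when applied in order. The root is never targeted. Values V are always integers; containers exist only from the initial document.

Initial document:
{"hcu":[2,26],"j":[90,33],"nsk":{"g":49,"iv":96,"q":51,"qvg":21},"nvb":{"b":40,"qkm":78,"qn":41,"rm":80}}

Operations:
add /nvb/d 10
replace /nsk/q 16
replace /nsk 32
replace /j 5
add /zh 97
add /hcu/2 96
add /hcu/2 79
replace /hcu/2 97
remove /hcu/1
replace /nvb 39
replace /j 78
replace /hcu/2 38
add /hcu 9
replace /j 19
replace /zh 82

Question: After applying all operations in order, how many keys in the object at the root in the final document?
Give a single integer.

After op 1 (add /nvb/d 10): {"hcu":[2,26],"j":[90,33],"nsk":{"g":49,"iv":96,"q":51,"qvg":21},"nvb":{"b":40,"d":10,"qkm":78,"qn":41,"rm":80}}
After op 2 (replace /nsk/q 16): {"hcu":[2,26],"j":[90,33],"nsk":{"g":49,"iv":96,"q":16,"qvg":21},"nvb":{"b":40,"d":10,"qkm":78,"qn":41,"rm":80}}
After op 3 (replace /nsk 32): {"hcu":[2,26],"j":[90,33],"nsk":32,"nvb":{"b":40,"d":10,"qkm":78,"qn":41,"rm":80}}
After op 4 (replace /j 5): {"hcu":[2,26],"j":5,"nsk":32,"nvb":{"b":40,"d":10,"qkm":78,"qn":41,"rm":80}}
After op 5 (add /zh 97): {"hcu":[2,26],"j":5,"nsk":32,"nvb":{"b":40,"d":10,"qkm":78,"qn":41,"rm":80},"zh":97}
After op 6 (add /hcu/2 96): {"hcu":[2,26,96],"j":5,"nsk":32,"nvb":{"b":40,"d":10,"qkm":78,"qn":41,"rm":80},"zh":97}
After op 7 (add /hcu/2 79): {"hcu":[2,26,79,96],"j":5,"nsk":32,"nvb":{"b":40,"d":10,"qkm":78,"qn":41,"rm":80},"zh":97}
After op 8 (replace /hcu/2 97): {"hcu":[2,26,97,96],"j":5,"nsk":32,"nvb":{"b":40,"d":10,"qkm":78,"qn":41,"rm":80},"zh":97}
After op 9 (remove /hcu/1): {"hcu":[2,97,96],"j":5,"nsk":32,"nvb":{"b":40,"d":10,"qkm":78,"qn":41,"rm":80},"zh":97}
After op 10 (replace /nvb 39): {"hcu":[2,97,96],"j":5,"nsk":32,"nvb":39,"zh":97}
After op 11 (replace /j 78): {"hcu":[2,97,96],"j":78,"nsk":32,"nvb":39,"zh":97}
After op 12 (replace /hcu/2 38): {"hcu":[2,97,38],"j":78,"nsk":32,"nvb":39,"zh":97}
After op 13 (add /hcu 9): {"hcu":9,"j":78,"nsk":32,"nvb":39,"zh":97}
After op 14 (replace /j 19): {"hcu":9,"j":19,"nsk":32,"nvb":39,"zh":97}
After op 15 (replace /zh 82): {"hcu":9,"j":19,"nsk":32,"nvb":39,"zh":82}
Size at the root: 5

Answer: 5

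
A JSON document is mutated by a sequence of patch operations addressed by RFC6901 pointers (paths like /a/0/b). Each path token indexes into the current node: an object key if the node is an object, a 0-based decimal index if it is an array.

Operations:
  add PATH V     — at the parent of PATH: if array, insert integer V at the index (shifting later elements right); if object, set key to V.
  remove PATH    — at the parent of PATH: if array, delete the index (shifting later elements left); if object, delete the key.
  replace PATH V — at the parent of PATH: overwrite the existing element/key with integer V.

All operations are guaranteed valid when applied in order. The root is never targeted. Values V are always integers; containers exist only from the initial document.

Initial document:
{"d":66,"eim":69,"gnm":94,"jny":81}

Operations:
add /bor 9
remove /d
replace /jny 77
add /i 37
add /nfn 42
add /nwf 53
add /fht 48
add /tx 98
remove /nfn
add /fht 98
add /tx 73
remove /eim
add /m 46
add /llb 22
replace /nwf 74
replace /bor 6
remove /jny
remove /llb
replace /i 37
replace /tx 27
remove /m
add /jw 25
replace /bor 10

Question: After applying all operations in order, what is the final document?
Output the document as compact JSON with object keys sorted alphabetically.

After op 1 (add /bor 9): {"bor":9,"d":66,"eim":69,"gnm":94,"jny":81}
After op 2 (remove /d): {"bor":9,"eim":69,"gnm":94,"jny":81}
After op 3 (replace /jny 77): {"bor":9,"eim":69,"gnm":94,"jny":77}
After op 4 (add /i 37): {"bor":9,"eim":69,"gnm":94,"i":37,"jny":77}
After op 5 (add /nfn 42): {"bor":9,"eim":69,"gnm":94,"i":37,"jny":77,"nfn":42}
After op 6 (add /nwf 53): {"bor":9,"eim":69,"gnm":94,"i":37,"jny":77,"nfn":42,"nwf":53}
After op 7 (add /fht 48): {"bor":9,"eim":69,"fht":48,"gnm":94,"i":37,"jny":77,"nfn":42,"nwf":53}
After op 8 (add /tx 98): {"bor":9,"eim":69,"fht":48,"gnm":94,"i":37,"jny":77,"nfn":42,"nwf":53,"tx":98}
After op 9 (remove /nfn): {"bor":9,"eim":69,"fht":48,"gnm":94,"i":37,"jny":77,"nwf":53,"tx":98}
After op 10 (add /fht 98): {"bor":9,"eim":69,"fht":98,"gnm":94,"i":37,"jny":77,"nwf":53,"tx":98}
After op 11 (add /tx 73): {"bor":9,"eim":69,"fht":98,"gnm":94,"i":37,"jny":77,"nwf":53,"tx":73}
After op 12 (remove /eim): {"bor":9,"fht":98,"gnm":94,"i":37,"jny":77,"nwf":53,"tx":73}
After op 13 (add /m 46): {"bor":9,"fht":98,"gnm":94,"i":37,"jny":77,"m":46,"nwf":53,"tx":73}
After op 14 (add /llb 22): {"bor":9,"fht":98,"gnm":94,"i":37,"jny":77,"llb":22,"m":46,"nwf":53,"tx":73}
After op 15 (replace /nwf 74): {"bor":9,"fht":98,"gnm":94,"i":37,"jny":77,"llb":22,"m":46,"nwf":74,"tx":73}
After op 16 (replace /bor 6): {"bor":6,"fht":98,"gnm":94,"i":37,"jny":77,"llb":22,"m":46,"nwf":74,"tx":73}
After op 17 (remove /jny): {"bor":6,"fht":98,"gnm":94,"i":37,"llb":22,"m":46,"nwf":74,"tx":73}
After op 18 (remove /llb): {"bor":6,"fht":98,"gnm":94,"i":37,"m":46,"nwf":74,"tx":73}
After op 19 (replace /i 37): {"bor":6,"fht":98,"gnm":94,"i":37,"m":46,"nwf":74,"tx":73}
After op 20 (replace /tx 27): {"bor":6,"fht":98,"gnm":94,"i":37,"m":46,"nwf":74,"tx":27}
After op 21 (remove /m): {"bor":6,"fht":98,"gnm":94,"i":37,"nwf":74,"tx":27}
After op 22 (add /jw 25): {"bor":6,"fht":98,"gnm":94,"i":37,"jw":25,"nwf":74,"tx":27}
After op 23 (replace /bor 10): {"bor":10,"fht":98,"gnm":94,"i":37,"jw":25,"nwf":74,"tx":27}

Answer: {"bor":10,"fht":98,"gnm":94,"i":37,"jw":25,"nwf":74,"tx":27}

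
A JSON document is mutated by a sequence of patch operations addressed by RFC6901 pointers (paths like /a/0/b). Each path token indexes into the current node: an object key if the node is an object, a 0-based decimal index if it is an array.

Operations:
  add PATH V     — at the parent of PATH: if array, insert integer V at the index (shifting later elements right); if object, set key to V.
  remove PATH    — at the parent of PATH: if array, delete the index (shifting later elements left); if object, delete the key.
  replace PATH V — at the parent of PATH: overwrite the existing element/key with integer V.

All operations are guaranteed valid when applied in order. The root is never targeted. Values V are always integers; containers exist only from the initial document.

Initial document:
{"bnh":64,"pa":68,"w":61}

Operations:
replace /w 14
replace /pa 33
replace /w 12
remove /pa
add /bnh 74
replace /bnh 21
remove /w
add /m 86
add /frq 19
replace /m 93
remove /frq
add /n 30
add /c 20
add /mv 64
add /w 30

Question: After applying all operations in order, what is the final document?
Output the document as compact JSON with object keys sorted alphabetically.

After op 1 (replace /w 14): {"bnh":64,"pa":68,"w":14}
After op 2 (replace /pa 33): {"bnh":64,"pa":33,"w":14}
After op 3 (replace /w 12): {"bnh":64,"pa":33,"w":12}
After op 4 (remove /pa): {"bnh":64,"w":12}
After op 5 (add /bnh 74): {"bnh":74,"w":12}
After op 6 (replace /bnh 21): {"bnh":21,"w":12}
After op 7 (remove /w): {"bnh":21}
After op 8 (add /m 86): {"bnh":21,"m":86}
After op 9 (add /frq 19): {"bnh":21,"frq":19,"m":86}
After op 10 (replace /m 93): {"bnh":21,"frq":19,"m":93}
After op 11 (remove /frq): {"bnh":21,"m":93}
After op 12 (add /n 30): {"bnh":21,"m":93,"n":30}
After op 13 (add /c 20): {"bnh":21,"c":20,"m":93,"n":30}
After op 14 (add /mv 64): {"bnh":21,"c":20,"m":93,"mv":64,"n":30}
After op 15 (add /w 30): {"bnh":21,"c":20,"m":93,"mv":64,"n":30,"w":30}

Answer: {"bnh":21,"c":20,"m":93,"mv":64,"n":30,"w":30}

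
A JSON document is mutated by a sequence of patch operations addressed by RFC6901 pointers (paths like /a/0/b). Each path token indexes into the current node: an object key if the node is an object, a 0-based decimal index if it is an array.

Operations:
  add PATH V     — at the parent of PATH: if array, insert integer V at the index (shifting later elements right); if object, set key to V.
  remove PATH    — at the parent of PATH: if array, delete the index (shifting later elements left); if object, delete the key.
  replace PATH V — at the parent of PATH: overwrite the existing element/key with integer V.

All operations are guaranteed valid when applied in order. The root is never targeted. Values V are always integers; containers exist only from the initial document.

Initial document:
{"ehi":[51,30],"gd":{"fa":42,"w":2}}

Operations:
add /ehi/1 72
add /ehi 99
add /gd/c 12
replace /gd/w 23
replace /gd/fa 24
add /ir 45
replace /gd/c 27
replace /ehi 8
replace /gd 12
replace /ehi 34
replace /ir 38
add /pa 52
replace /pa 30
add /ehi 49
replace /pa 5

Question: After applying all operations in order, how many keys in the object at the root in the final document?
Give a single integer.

Answer: 4

Derivation:
After op 1 (add /ehi/1 72): {"ehi":[51,72,30],"gd":{"fa":42,"w":2}}
After op 2 (add /ehi 99): {"ehi":99,"gd":{"fa":42,"w":2}}
After op 3 (add /gd/c 12): {"ehi":99,"gd":{"c":12,"fa":42,"w":2}}
After op 4 (replace /gd/w 23): {"ehi":99,"gd":{"c":12,"fa":42,"w":23}}
After op 5 (replace /gd/fa 24): {"ehi":99,"gd":{"c":12,"fa":24,"w":23}}
After op 6 (add /ir 45): {"ehi":99,"gd":{"c":12,"fa":24,"w":23},"ir":45}
After op 7 (replace /gd/c 27): {"ehi":99,"gd":{"c":27,"fa":24,"w":23},"ir":45}
After op 8 (replace /ehi 8): {"ehi":8,"gd":{"c":27,"fa":24,"w":23},"ir":45}
After op 9 (replace /gd 12): {"ehi":8,"gd":12,"ir":45}
After op 10 (replace /ehi 34): {"ehi":34,"gd":12,"ir":45}
After op 11 (replace /ir 38): {"ehi":34,"gd":12,"ir":38}
After op 12 (add /pa 52): {"ehi":34,"gd":12,"ir":38,"pa":52}
After op 13 (replace /pa 30): {"ehi":34,"gd":12,"ir":38,"pa":30}
After op 14 (add /ehi 49): {"ehi":49,"gd":12,"ir":38,"pa":30}
After op 15 (replace /pa 5): {"ehi":49,"gd":12,"ir":38,"pa":5}
Size at the root: 4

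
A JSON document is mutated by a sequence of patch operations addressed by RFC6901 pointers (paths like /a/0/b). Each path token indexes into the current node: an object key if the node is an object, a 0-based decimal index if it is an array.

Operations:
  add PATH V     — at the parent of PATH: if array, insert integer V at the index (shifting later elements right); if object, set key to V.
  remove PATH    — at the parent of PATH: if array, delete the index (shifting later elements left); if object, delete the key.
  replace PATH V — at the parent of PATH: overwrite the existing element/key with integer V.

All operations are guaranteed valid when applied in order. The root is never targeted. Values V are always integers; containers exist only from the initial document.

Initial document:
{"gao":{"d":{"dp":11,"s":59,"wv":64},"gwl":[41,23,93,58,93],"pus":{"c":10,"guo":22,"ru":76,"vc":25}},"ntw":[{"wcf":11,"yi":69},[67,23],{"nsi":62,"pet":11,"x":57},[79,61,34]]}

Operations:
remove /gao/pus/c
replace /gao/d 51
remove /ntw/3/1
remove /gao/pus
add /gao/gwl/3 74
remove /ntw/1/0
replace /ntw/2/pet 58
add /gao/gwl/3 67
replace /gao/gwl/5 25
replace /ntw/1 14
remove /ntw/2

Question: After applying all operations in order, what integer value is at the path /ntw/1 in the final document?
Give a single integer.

After op 1 (remove /gao/pus/c): {"gao":{"d":{"dp":11,"s":59,"wv":64},"gwl":[41,23,93,58,93],"pus":{"guo":22,"ru":76,"vc":25}},"ntw":[{"wcf":11,"yi":69},[67,23],{"nsi":62,"pet":11,"x":57},[79,61,34]]}
After op 2 (replace /gao/d 51): {"gao":{"d":51,"gwl":[41,23,93,58,93],"pus":{"guo":22,"ru":76,"vc":25}},"ntw":[{"wcf":11,"yi":69},[67,23],{"nsi":62,"pet":11,"x":57},[79,61,34]]}
After op 3 (remove /ntw/3/1): {"gao":{"d":51,"gwl":[41,23,93,58,93],"pus":{"guo":22,"ru":76,"vc":25}},"ntw":[{"wcf":11,"yi":69},[67,23],{"nsi":62,"pet":11,"x":57},[79,34]]}
After op 4 (remove /gao/pus): {"gao":{"d":51,"gwl":[41,23,93,58,93]},"ntw":[{"wcf":11,"yi":69},[67,23],{"nsi":62,"pet":11,"x":57},[79,34]]}
After op 5 (add /gao/gwl/3 74): {"gao":{"d":51,"gwl":[41,23,93,74,58,93]},"ntw":[{"wcf":11,"yi":69},[67,23],{"nsi":62,"pet":11,"x":57},[79,34]]}
After op 6 (remove /ntw/1/0): {"gao":{"d":51,"gwl":[41,23,93,74,58,93]},"ntw":[{"wcf":11,"yi":69},[23],{"nsi":62,"pet":11,"x":57},[79,34]]}
After op 7 (replace /ntw/2/pet 58): {"gao":{"d":51,"gwl":[41,23,93,74,58,93]},"ntw":[{"wcf":11,"yi":69},[23],{"nsi":62,"pet":58,"x":57},[79,34]]}
After op 8 (add /gao/gwl/3 67): {"gao":{"d":51,"gwl":[41,23,93,67,74,58,93]},"ntw":[{"wcf":11,"yi":69},[23],{"nsi":62,"pet":58,"x":57},[79,34]]}
After op 9 (replace /gao/gwl/5 25): {"gao":{"d":51,"gwl":[41,23,93,67,74,25,93]},"ntw":[{"wcf":11,"yi":69},[23],{"nsi":62,"pet":58,"x":57},[79,34]]}
After op 10 (replace /ntw/1 14): {"gao":{"d":51,"gwl":[41,23,93,67,74,25,93]},"ntw":[{"wcf":11,"yi":69},14,{"nsi":62,"pet":58,"x":57},[79,34]]}
After op 11 (remove /ntw/2): {"gao":{"d":51,"gwl":[41,23,93,67,74,25,93]},"ntw":[{"wcf":11,"yi":69},14,[79,34]]}
Value at /ntw/1: 14

Answer: 14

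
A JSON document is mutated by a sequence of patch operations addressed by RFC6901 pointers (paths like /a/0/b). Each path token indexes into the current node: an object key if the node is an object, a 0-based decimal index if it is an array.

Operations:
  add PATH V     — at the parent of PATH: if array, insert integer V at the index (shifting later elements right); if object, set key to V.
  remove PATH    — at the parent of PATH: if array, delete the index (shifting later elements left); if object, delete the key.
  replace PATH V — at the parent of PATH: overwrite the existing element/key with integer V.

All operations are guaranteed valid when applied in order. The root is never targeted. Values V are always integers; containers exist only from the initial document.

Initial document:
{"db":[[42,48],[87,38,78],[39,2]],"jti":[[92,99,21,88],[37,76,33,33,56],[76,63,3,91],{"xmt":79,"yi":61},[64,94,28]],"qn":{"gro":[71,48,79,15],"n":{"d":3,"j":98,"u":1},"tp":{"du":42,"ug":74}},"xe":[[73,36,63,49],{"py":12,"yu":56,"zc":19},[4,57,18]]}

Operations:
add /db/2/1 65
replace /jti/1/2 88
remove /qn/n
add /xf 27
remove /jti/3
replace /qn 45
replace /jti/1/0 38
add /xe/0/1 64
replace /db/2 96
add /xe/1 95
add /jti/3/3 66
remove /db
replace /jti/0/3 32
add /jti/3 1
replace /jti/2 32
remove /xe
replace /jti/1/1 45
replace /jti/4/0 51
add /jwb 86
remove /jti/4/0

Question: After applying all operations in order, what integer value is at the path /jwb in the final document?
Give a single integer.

Answer: 86

Derivation:
After op 1 (add /db/2/1 65): {"db":[[42,48],[87,38,78],[39,65,2]],"jti":[[92,99,21,88],[37,76,33,33,56],[76,63,3,91],{"xmt":79,"yi":61},[64,94,28]],"qn":{"gro":[71,48,79,15],"n":{"d":3,"j":98,"u":1},"tp":{"du":42,"ug":74}},"xe":[[73,36,63,49],{"py":12,"yu":56,"zc":19},[4,57,18]]}
After op 2 (replace /jti/1/2 88): {"db":[[42,48],[87,38,78],[39,65,2]],"jti":[[92,99,21,88],[37,76,88,33,56],[76,63,3,91],{"xmt":79,"yi":61},[64,94,28]],"qn":{"gro":[71,48,79,15],"n":{"d":3,"j":98,"u":1},"tp":{"du":42,"ug":74}},"xe":[[73,36,63,49],{"py":12,"yu":56,"zc":19},[4,57,18]]}
After op 3 (remove /qn/n): {"db":[[42,48],[87,38,78],[39,65,2]],"jti":[[92,99,21,88],[37,76,88,33,56],[76,63,3,91],{"xmt":79,"yi":61},[64,94,28]],"qn":{"gro":[71,48,79,15],"tp":{"du":42,"ug":74}},"xe":[[73,36,63,49],{"py":12,"yu":56,"zc":19},[4,57,18]]}
After op 4 (add /xf 27): {"db":[[42,48],[87,38,78],[39,65,2]],"jti":[[92,99,21,88],[37,76,88,33,56],[76,63,3,91],{"xmt":79,"yi":61},[64,94,28]],"qn":{"gro":[71,48,79,15],"tp":{"du":42,"ug":74}},"xe":[[73,36,63,49],{"py":12,"yu":56,"zc":19},[4,57,18]],"xf":27}
After op 5 (remove /jti/3): {"db":[[42,48],[87,38,78],[39,65,2]],"jti":[[92,99,21,88],[37,76,88,33,56],[76,63,3,91],[64,94,28]],"qn":{"gro":[71,48,79,15],"tp":{"du":42,"ug":74}},"xe":[[73,36,63,49],{"py":12,"yu":56,"zc":19},[4,57,18]],"xf":27}
After op 6 (replace /qn 45): {"db":[[42,48],[87,38,78],[39,65,2]],"jti":[[92,99,21,88],[37,76,88,33,56],[76,63,3,91],[64,94,28]],"qn":45,"xe":[[73,36,63,49],{"py":12,"yu":56,"zc":19},[4,57,18]],"xf":27}
After op 7 (replace /jti/1/0 38): {"db":[[42,48],[87,38,78],[39,65,2]],"jti":[[92,99,21,88],[38,76,88,33,56],[76,63,3,91],[64,94,28]],"qn":45,"xe":[[73,36,63,49],{"py":12,"yu":56,"zc":19},[4,57,18]],"xf":27}
After op 8 (add /xe/0/1 64): {"db":[[42,48],[87,38,78],[39,65,2]],"jti":[[92,99,21,88],[38,76,88,33,56],[76,63,3,91],[64,94,28]],"qn":45,"xe":[[73,64,36,63,49],{"py":12,"yu":56,"zc":19},[4,57,18]],"xf":27}
After op 9 (replace /db/2 96): {"db":[[42,48],[87,38,78],96],"jti":[[92,99,21,88],[38,76,88,33,56],[76,63,3,91],[64,94,28]],"qn":45,"xe":[[73,64,36,63,49],{"py":12,"yu":56,"zc":19},[4,57,18]],"xf":27}
After op 10 (add /xe/1 95): {"db":[[42,48],[87,38,78],96],"jti":[[92,99,21,88],[38,76,88,33,56],[76,63,3,91],[64,94,28]],"qn":45,"xe":[[73,64,36,63,49],95,{"py":12,"yu":56,"zc":19},[4,57,18]],"xf":27}
After op 11 (add /jti/3/3 66): {"db":[[42,48],[87,38,78],96],"jti":[[92,99,21,88],[38,76,88,33,56],[76,63,3,91],[64,94,28,66]],"qn":45,"xe":[[73,64,36,63,49],95,{"py":12,"yu":56,"zc":19},[4,57,18]],"xf":27}
After op 12 (remove /db): {"jti":[[92,99,21,88],[38,76,88,33,56],[76,63,3,91],[64,94,28,66]],"qn":45,"xe":[[73,64,36,63,49],95,{"py":12,"yu":56,"zc":19},[4,57,18]],"xf":27}
After op 13 (replace /jti/0/3 32): {"jti":[[92,99,21,32],[38,76,88,33,56],[76,63,3,91],[64,94,28,66]],"qn":45,"xe":[[73,64,36,63,49],95,{"py":12,"yu":56,"zc":19},[4,57,18]],"xf":27}
After op 14 (add /jti/3 1): {"jti":[[92,99,21,32],[38,76,88,33,56],[76,63,3,91],1,[64,94,28,66]],"qn":45,"xe":[[73,64,36,63,49],95,{"py":12,"yu":56,"zc":19},[4,57,18]],"xf":27}
After op 15 (replace /jti/2 32): {"jti":[[92,99,21,32],[38,76,88,33,56],32,1,[64,94,28,66]],"qn":45,"xe":[[73,64,36,63,49],95,{"py":12,"yu":56,"zc":19},[4,57,18]],"xf":27}
After op 16 (remove /xe): {"jti":[[92,99,21,32],[38,76,88,33,56],32,1,[64,94,28,66]],"qn":45,"xf":27}
After op 17 (replace /jti/1/1 45): {"jti":[[92,99,21,32],[38,45,88,33,56],32,1,[64,94,28,66]],"qn":45,"xf":27}
After op 18 (replace /jti/4/0 51): {"jti":[[92,99,21,32],[38,45,88,33,56],32,1,[51,94,28,66]],"qn":45,"xf":27}
After op 19 (add /jwb 86): {"jti":[[92,99,21,32],[38,45,88,33,56],32,1,[51,94,28,66]],"jwb":86,"qn":45,"xf":27}
After op 20 (remove /jti/4/0): {"jti":[[92,99,21,32],[38,45,88,33,56],32,1,[94,28,66]],"jwb":86,"qn":45,"xf":27}
Value at /jwb: 86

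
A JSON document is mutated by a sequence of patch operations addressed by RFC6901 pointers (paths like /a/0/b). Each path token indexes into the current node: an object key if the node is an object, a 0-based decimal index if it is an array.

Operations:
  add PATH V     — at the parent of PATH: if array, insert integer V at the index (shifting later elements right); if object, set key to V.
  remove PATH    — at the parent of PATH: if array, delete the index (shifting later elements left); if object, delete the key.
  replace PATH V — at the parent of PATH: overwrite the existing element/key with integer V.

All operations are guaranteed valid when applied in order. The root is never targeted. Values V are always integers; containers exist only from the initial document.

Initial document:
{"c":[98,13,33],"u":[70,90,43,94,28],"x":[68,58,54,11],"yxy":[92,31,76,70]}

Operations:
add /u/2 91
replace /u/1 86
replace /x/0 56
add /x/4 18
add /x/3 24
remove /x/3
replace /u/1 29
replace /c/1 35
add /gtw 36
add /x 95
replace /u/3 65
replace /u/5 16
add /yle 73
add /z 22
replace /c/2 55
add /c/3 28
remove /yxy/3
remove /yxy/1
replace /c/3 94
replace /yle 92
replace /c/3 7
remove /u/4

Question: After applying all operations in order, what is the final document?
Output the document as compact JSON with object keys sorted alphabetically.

Answer: {"c":[98,35,55,7],"gtw":36,"u":[70,29,91,65,16],"x":95,"yle":92,"yxy":[92,76],"z":22}

Derivation:
After op 1 (add /u/2 91): {"c":[98,13,33],"u":[70,90,91,43,94,28],"x":[68,58,54,11],"yxy":[92,31,76,70]}
After op 2 (replace /u/1 86): {"c":[98,13,33],"u":[70,86,91,43,94,28],"x":[68,58,54,11],"yxy":[92,31,76,70]}
After op 3 (replace /x/0 56): {"c":[98,13,33],"u":[70,86,91,43,94,28],"x":[56,58,54,11],"yxy":[92,31,76,70]}
After op 4 (add /x/4 18): {"c":[98,13,33],"u":[70,86,91,43,94,28],"x":[56,58,54,11,18],"yxy":[92,31,76,70]}
After op 5 (add /x/3 24): {"c":[98,13,33],"u":[70,86,91,43,94,28],"x":[56,58,54,24,11,18],"yxy":[92,31,76,70]}
After op 6 (remove /x/3): {"c":[98,13,33],"u":[70,86,91,43,94,28],"x":[56,58,54,11,18],"yxy":[92,31,76,70]}
After op 7 (replace /u/1 29): {"c":[98,13,33],"u":[70,29,91,43,94,28],"x":[56,58,54,11,18],"yxy":[92,31,76,70]}
After op 8 (replace /c/1 35): {"c":[98,35,33],"u":[70,29,91,43,94,28],"x":[56,58,54,11,18],"yxy":[92,31,76,70]}
After op 9 (add /gtw 36): {"c":[98,35,33],"gtw":36,"u":[70,29,91,43,94,28],"x":[56,58,54,11,18],"yxy":[92,31,76,70]}
After op 10 (add /x 95): {"c":[98,35,33],"gtw":36,"u":[70,29,91,43,94,28],"x":95,"yxy":[92,31,76,70]}
After op 11 (replace /u/3 65): {"c":[98,35,33],"gtw":36,"u":[70,29,91,65,94,28],"x":95,"yxy":[92,31,76,70]}
After op 12 (replace /u/5 16): {"c":[98,35,33],"gtw":36,"u":[70,29,91,65,94,16],"x":95,"yxy":[92,31,76,70]}
After op 13 (add /yle 73): {"c":[98,35,33],"gtw":36,"u":[70,29,91,65,94,16],"x":95,"yle":73,"yxy":[92,31,76,70]}
After op 14 (add /z 22): {"c":[98,35,33],"gtw":36,"u":[70,29,91,65,94,16],"x":95,"yle":73,"yxy":[92,31,76,70],"z":22}
After op 15 (replace /c/2 55): {"c":[98,35,55],"gtw":36,"u":[70,29,91,65,94,16],"x":95,"yle":73,"yxy":[92,31,76,70],"z":22}
After op 16 (add /c/3 28): {"c":[98,35,55,28],"gtw":36,"u":[70,29,91,65,94,16],"x":95,"yle":73,"yxy":[92,31,76,70],"z":22}
After op 17 (remove /yxy/3): {"c":[98,35,55,28],"gtw":36,"u":[70,29,91,65,94,16],"x":95,"yle":73,"yxy":[92,31,76],"z":22}
After op 18 (remove /yxy/1): {"c":[98,35,55,28],"gtw":36,"u":[70,29,91,65,94,16],"x":95,"yle":73,"yxy":[92,76],"z":22}
After op 19 (replace /c/3 94): {"c":[98,35,55,94],"gtw":36,"u":[70,29,91,65,94,16],"x":95,"yle":73,"yxy":[92,76],"z":22}
After op 20 (replace /yle 92): {"c":[98,35,55,94],"gtw":36,"u":[70,29,91,65,94,16],"x":95,"yle":92,"yxy":[92,76],"z":22}
After op 21 (replace /c/3 7): {"c":[98,35,55,7],"gtw":36,"u":[70,29,91,65,94,16],"x":95,"yle":92,"yxy":[92,76],"z":22}
After op 22 (remove /u/4): {"c":[98,35,55,7],"gtw":36,"u":[70,29,91,65,16],"x":95,"yle":92,"yxy":[92,76],"z":22}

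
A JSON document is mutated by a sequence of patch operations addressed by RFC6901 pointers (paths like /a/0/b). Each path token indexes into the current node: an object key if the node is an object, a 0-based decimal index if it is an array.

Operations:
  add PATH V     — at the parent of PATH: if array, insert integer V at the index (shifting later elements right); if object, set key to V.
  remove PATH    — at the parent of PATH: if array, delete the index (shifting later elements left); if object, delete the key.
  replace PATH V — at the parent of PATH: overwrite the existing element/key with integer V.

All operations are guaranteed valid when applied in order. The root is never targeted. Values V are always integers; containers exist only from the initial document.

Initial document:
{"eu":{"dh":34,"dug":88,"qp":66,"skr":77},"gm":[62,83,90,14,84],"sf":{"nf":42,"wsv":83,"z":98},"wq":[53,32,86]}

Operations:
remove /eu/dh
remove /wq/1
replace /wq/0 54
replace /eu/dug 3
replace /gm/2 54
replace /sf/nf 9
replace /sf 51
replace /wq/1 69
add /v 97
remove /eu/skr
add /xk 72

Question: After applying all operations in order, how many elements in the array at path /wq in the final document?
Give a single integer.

Answer: 2

Derivation:
After op 1 (remove /eu/dh): {"eu":{"dug":88,"qp":66,"skr":77},"gm":[62,83,90,14,84],"sf":{"nf":42,"wsv":83,"z":98},"wq":[53,32,86]}
After op 2 (remove /wq/1): {"eu":{"dug":88,"qp":66,"skr":77},"gm":[62,83,90,14,84],"sf":{"nf":42,"wsv":83,"z":98},"wq":[53,86]}
After op 3 (replace /wq/0 54): {"eu":{"dug":88,"qp":66,"skr":77},"gm":[62,83,90,14,84],"sf":{"nf":42,"wsv":83,"z":98},"wq":[54,86]}
After op 4 (replace /eu/dug 3): {"eu":{"dug":3,"qp":66,"skr":77},"gm":[62,83,90,14,84],"sf":{"nf":42,"wsv":83,"z":98},"wq":[54,86]}
After op 5 (replace /gm/2 54): {"eu":{"dug":3,"qp":66,"skr":77},"gm":[62,83,54,14,84],"sf":{"nf":42,"wsv":83,"z":98},"wq":[54,86]}
After op 6 (replace /sf/nf 9): {"eu":{"dug":3,"qp":66,"skr":77},"gm":[62,83,54,14,84],"sf":{"nf":9,"wsv":83,"z":98},"wq":[54,86]}
After op 7 (replace /sf 51): {"eu":{"dug":3,"qp":66,"skr":77},"gm":[62,83,54,14,84],"sf":51,"wq":[54,86]}
After op 8 (replace /wq/1 69): {"eu":{"dug":3,"qp":66,"skr":77},"gm":[62,83,54,14,84],"sf":51,"wq":[54,69]}
After op 9 (add /v 97): {"eu":{"dug":3,"qp":66,"skr":77},"gm":[62,83,54,14,84],"sf":51,"v":97,"wq":[54,69]}
After op 10 (remove /eu/skr): {"eu":{"dug":3,"qp":66},"gm":[62,83,54,14,84],"sf":51,"v":97,"wq":[54,69]}
After op 11 (add /xk 72): {"eu":{"dug":3,"qp":66},"gm":[62,83,54,14,84],"sf":51,"v":97,"wq":[54,69],"xk":72}
Size at path /wq: 2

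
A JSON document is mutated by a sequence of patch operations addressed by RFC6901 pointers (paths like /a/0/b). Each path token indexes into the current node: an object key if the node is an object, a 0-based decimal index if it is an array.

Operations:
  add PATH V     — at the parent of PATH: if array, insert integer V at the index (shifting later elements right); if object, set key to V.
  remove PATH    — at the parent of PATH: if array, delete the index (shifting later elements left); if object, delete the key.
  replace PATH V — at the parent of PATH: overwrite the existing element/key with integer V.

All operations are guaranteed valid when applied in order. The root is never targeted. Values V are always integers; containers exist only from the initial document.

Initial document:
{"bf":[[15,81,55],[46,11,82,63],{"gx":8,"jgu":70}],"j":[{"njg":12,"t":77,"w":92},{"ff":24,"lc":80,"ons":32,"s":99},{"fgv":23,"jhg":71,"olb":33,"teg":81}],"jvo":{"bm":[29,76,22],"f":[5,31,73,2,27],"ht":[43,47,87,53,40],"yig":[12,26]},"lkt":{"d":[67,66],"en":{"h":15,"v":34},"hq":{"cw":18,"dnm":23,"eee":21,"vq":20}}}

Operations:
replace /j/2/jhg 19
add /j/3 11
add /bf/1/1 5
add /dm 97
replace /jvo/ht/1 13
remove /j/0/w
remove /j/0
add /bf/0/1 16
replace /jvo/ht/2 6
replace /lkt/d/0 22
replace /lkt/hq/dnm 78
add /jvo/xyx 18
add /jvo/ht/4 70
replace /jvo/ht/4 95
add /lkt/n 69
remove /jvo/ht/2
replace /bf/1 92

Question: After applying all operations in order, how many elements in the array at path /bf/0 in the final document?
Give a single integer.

Answer: 4

Derivation:
After op 1 (replace /j/2/jhg 19): {"bf":[[15,81,55],[46,11,82,63],{"gx":8,"jgu":70}],"j":[{"njg":12,"t":77,"w":92},{"ff":24,"lc":80,"ons":32,"s":99},{"fgv":23,"jhg":19,"olb":33,"teg":81}],"jvo":{"bm":[29,76,22],"f":[5,31,73,2,27],"ht":[43,47,87,53,40],"yig":[12,26]},"lkt":{"d":[67,66],"en":{"h":15,"v":34},"hq":{"cw":18,"dnm":23,"eee":21,"vq":20}}}
After op 2 (add /j/3 11): {"bf":[[15,81,55],[46,11,82,63],{"gx":8,"jgu":70}],"j":[{"njg":12,"t":77,"w":92},{"ff":24,"lc":80,"ons":32,"s":99},{"fgv":23,"jhg":19,"olb":33,"teg":81},11],"jvo":{"bm":[29,76,22],"f":[5,31,73,2,27],"ht":[43,47,87,53,40],"yig":[12,26]},"lkt":{"d":[67,66],"en":{"h":15,"v":34},"hq":{"cw":18,"dnm":23,"eee":21,"vq":20}}}
After op 3 (add /bf/1/1 5): {"bf":[[15,81,55],[46,5,11,82,63],{"gx":8,"jgu":70}],"j":[{"njg":12,"t":77,"w":92},{"ff":24,"lc":80,"ons":32,"s":99},{"fgv":23,"jhg":19,"olb":33,"teg":81},11],"jvo":{"bm":[29,76,22],"f":[5,31,73,2,27],"ht":[43,47,87,53,40],"yig":[12,26]},"lkt":{"d":[67,66],"en":{"h":15,"v":34},"hq":{"cw":18,"dnm":23,"eee":21,"vq":20}}}
After op 4 (add /dm 97): {"bf":[[15,81,55],[46,5,11,82,63],{"gx":8,"jgu":70}],"dm":97,"j":[{"njg":12,"t":77,"w":92},{"ff":24,"lc":80,"ons":32,"s":99},{"fgv":23,"jhg":19,"olb":33,"teg":81},11],"jvo":{"bm":[29,76,22],"f":[5,31,73,2,27],"ht":[43,47,87,53,40],"yig":[12,26]},"lkt":{"d":[67,66],"en":{"h":15,"v":34},"hq":{"cw":18,"dnm":23,"eee":21,"vq":20}}}
After op 5 (replace /jvo/ht/1 13): {"bf":[[15,81,55],[46,5,11,82,63],{"gx":8,"jgu":70}],"dm":97,"j":[{"njg":12,"t":77,"w":92},{"ff":24,"lc":80,"ons":32,"s":99},{"fgv":23,"jhg":19,"olb":33,"teg":81},11],"jvo":{"bm":[29,76,22],"f":[5,31,73,2,27],"ht":[43,13,87,53,40],"yig":[12,26]},"lkt":{"d":[67,66],"en":{"h":15,"v":34},"hq":{"cw":18,"dnm":23,"eee":21,"vq":20}}}
After op 6 (remove /j/0/w): {"bf":[[15,81,55],[46,5,11,82,63],{"gx":8,"jgu":70}],"dm":97,"j":[{"njg":12,"t":77},{"ff":24,"lc":80,"ons":32,"s":99},{"fgv":23,"jhg":19,"olb":33,"teg":81},11],"jvo":{"bm":[29,76,22],"f":[5,31,73,2,27],"ht":[43,13,87,53,40],"yig":[12,26]},"lkt":{"d":[67,66],"en":{"h":15,"v":34},"hq":{"cw":18,"dnm":23,"eee":21,"vq":20}}}
After op 7 (remove /j/0): {"bf":[[15,81,55],[46,5,11,82,63],{"gx":8,"jgu":70}],"dm":97,"j":[{"ff":24,"lc":80,"ons":32,"s":99},{"fgv":23,"jhg":19,"olb":33,"teg":81},11],"jvo":{"bm":[29,76,22],"f":[5,31,73,2,27],"ht":[43,13,87,53,40],"yig":[12,26]},"lkt":{"d":[67,66],"en":{"h":15,"v":34},"hq":{"cw":18,"dnm":23,"eee":21,"vq":20}}}
After op 8 (add /bf/0/1 16): {"bf":[[15,16,81,55],[46,5,11,82,63],{"gx":8,"jgu":70}],"dm":97,"j":[{"ff":24,"lc":80,"ons":32,"s":99},{"fgv":23,"jhg":19,"olb":33,"teg":81},11],"jvo":{"bm":[29,76,22],"f":[5,31,73,2,27],"ht":[43,13,87,53,40],"yig":[12,26]},"lkt":{"d":[67,66],"en":{"h":15,"v":34},"hq":{"cw":18,"dnm":23,"eee":21,"vq":20}}}
After op 9 (replace /jvo/ht/2 6): {"bf":[[15,16,81,55],[46,5,11,82,63],{"gx":8,"jgu":70}],"dm":97,"j":[{"ff":24,"lc":80,"ons":32,"s":99},{"fgv":23,"jhg":19,"olb":33,"teg":81},11],"jvo":{"bm":[29,76,22],"f":[5,31,73,2,27],"ht":[43,13,6,53,40],"yig":[12,26]},"lkt":{"d":[67,66],"en":{"h":15,"v":34},"hq":{"cw":18,"dnm":23,"eee":21,"vq":20}}}
After op 10 (replace /lkt/d/0 22): {"bf":[[15,16,81,55],[46,5,11,82,63],{"gx":8,"jgu":70}],"dm":97,"j":[{"ff":24,"lc":80,"ons":32,"s":99},{"fgv":23,"jhg":19,"olb":33,"teg":81},11],"jvo":{"bm":[29,76,22],"f":[5,31,73,2,27],"ht":[43,13,6,53,40],"yig":[12,26]},"lkt":{"d":[22,66],"en":{"h":15,"v":34},"hq":{"cw":18,"dnm":23,"eee":21,"vq":20}}}
After op 11 (replace /lkt/hq/dnm 78): {"bf":[[15,16,81,55],[46,5,11,82,63],{"gx":8,"jgu":70}],"dm":97,"j":[{"ff":24,"lc":80,"ons":32,"s":99},{"fgv":23,"jhg":19,"olb":33,"teg":81},11],"jvo":{"bm":[29,76,22],"f":[5,31,73,2,27],"ht":[43,13,6,53,40],"yig":[12,26]},"lkt":{"d":[22,66],"en":{"h":15,"v":34},"hq":{"cw":18,"dnm":78,"eee":21,"vq":20}}}
After op 12 (add /jvo/xyx 18): {"bf":[[15,16,81,55],[46,5,11,82,63],{"gx":8,"jgu":70}],"dm":97,"j":[{"ff":24,"lc":80,"ons":32,"s":99},{"fgv":23,"jhg":19,"olb":33,"teg":81},11],"jvo":{"bm":[29,76,22],"f":[5,31,73,2,27],"ht":[43,13,6,53,40],"xyx":18,"yig":[12,26]},"lkt":{"d":[22,66],"en":{"h":15,"v":34},"hq":{"cw":18,"dnm":78,"eee":21,"vq":20}}}
After op 13 (add /jvo/ht/4 70): {"bf":[[15,16,81,55],[46,5,11,82,63],{"gx":8,"jgu":70}],"dm":97,"j":[{"ff":24,"lc":80,"ons":32,"s":99},{"fgv":23,"jhg":19,"olb":33,"teg":81},11],"jvo":{"bm":[29,76,22],"f":[5,31,73,2,27],"ht":[43,13,6,53,70,40],"xyx":18,"yig":[12,26]},"lkt":{"d":[22,66],"en":{"h":15,"v":34},"hq":{"cw":18,"dnm":78,"eee":21,"vq":20}}}
After op 14 (replace /jvo/ht/4 95): {"bf":[[15,16,81,55],[46,5,11,82,63],{"gx":8,"jgu":70}],"dm":97,"j":[{"ff":24,"lc":80,"ons":32,"s":99},{"fgv":23,"jhg":19,"olb":33,"teg":81},11],"jvo":{"bm":[29,76,22],"f":[5,31,73,2,27],"ht":[43,13,6,53,95,40],"xyx":18,"yig":[12,26]},"lkt":{"d":[22,66],"en":{"h":15,"v":34},"hq":{"cw":18,"dnm":78,"eee":21,"vq":20}}}
After op 15 (add /lkt/n 69): {"bf":[[15,16,81,55],[46,5,11,82,63],{"gx":8,"jgu":70}],"dm":97,"j":[{"ff":24,"lc":80,"ons":32,"s":99},{"fgv":23,"jhg":19,"olb":33,"teg":81},11],"jvo":{"bm":[29,76,22],"f":[5,31,73,2,27],"ht":[43,13,6,53,95,40],"xyx":18,"yig":[12,26]},"lkt":{"d":[22,66],"en":{"h":15,"v":34},"hq":{"cw":18,"dnm":78,"eee":21,"vq":20},"n":69}}
After op 16 (remove /jvo/ht/2): {"bf":[[15,16,81,55],[46,5,11,82,63],{"gx":8,"jgu":70}],"dm":97,"j":[{"ff":24,"lc":80,"ons":32,"s":99},{"fgv":23,"jhg":19,"olb":33,"teg":81},11],"jvo":{"bm":[29,76,22],"f":[5,31,73,2,27],"ht":[43,13,53,95,40],"xyx":18,"yig":[12,26]},"lkt":{"d":[22,66],"en":{"h":15,"v":34},"hq":{"cw":18,"dnm":78,"eee":21,"vq":20},"n":69}}
After op 17 (replace /bf/1 92): {"bf":[[15,16,81,55],92,{"gx":8,"jgu":70}],"dm":97,"j":[{"ff":24,"lc":80,"ons":32,"s":99},{"fgv":23,"jhg":19,"olb":33,"teg":81},11],"jvo":{"bm":[29,76,22],"f":[5,31,73,2,27],"ht":[43,13,53,95,40],"xyx":18,"yig":[12,26]},"lkt":{"d":[22,66],"en":{"h":15,"v":34},"hq":{"cw":18,"dnm":78,"eee":21,"vq":20},"n":69}}
Size at path /bf/0: 4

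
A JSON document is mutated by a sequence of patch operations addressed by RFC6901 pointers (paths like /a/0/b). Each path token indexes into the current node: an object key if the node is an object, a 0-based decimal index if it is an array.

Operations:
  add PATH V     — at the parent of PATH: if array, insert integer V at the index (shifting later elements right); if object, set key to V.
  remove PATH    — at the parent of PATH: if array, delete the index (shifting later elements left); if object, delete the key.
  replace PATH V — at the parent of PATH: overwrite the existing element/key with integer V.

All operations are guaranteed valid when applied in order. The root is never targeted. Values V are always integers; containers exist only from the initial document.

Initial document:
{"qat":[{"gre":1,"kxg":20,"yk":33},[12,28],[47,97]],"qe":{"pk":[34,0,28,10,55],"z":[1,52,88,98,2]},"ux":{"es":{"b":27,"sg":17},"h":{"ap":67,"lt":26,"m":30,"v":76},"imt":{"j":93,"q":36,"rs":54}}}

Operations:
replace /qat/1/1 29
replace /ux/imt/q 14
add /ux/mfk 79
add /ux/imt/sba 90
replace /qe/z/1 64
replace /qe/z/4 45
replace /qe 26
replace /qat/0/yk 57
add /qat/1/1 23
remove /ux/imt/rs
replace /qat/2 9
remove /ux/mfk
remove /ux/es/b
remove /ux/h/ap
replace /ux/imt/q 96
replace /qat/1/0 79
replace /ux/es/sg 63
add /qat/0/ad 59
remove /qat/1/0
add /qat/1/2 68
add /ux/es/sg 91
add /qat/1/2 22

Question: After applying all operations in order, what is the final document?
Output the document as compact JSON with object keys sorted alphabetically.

After op 1 (replace /qat/1/1 29): {"qat":[{"gre":1,"kxg":20,"yk":33},[12,29],[47,97]],"qe":{"pk":[34,0,28,10,55],"z":[1,52,88,98,2]},"ux":{"es":{"b":27,"sg":17},"h":{"ap":67,"lt":26,"m":30,"v":76},"imt":{"j":93,"q":36,"rs":54}}}
After op 2 (replace /ux/imt/q 14): {"qat":[{"gre":1,"kxg":20,"yk":33},[12,29],[47,97]],"qe":{"pk":[34,0,28,10,55],"z":[1,52,88,98,2]},"ux":{"es":{"b":27,"sg":17},"h":{"ap":67,"lt":26,"m":30,"v":76},"imt":{"j":93,"q":14,"rs":54}}}
After op 3 (add /ux/mfk 79): {"qat":[{"gre":1,"kxg":20,"yk":33},[12,29],[47,97]],"qe":{"pk":[34,0,28,10,55],"z":[1,52,88,98,2]},"ux":{"es":{"b":27,"sg":17},"h":{"ap":67,"lt":26,"m":30,"v":76},"imt":{"j":93,"q":14,"rs":54},"mfk":79}}
After op 4 (add /ux/imt/sba 90): {"qat":[{"gre":1,"kxg":20,"yk":33},[12,29],[47,97]],"qe":{"pk":[34,0,28,10,55],"z":[1,52,88,98,2]},"ux":{"es":{"b":27,"sg":17},"h":{"ap":67,"lt":26,"m":30,"v":76},"imt":{"j":93,"q":14,"rs":54,"sba":90},"mfk":79}}
After op 5 (replace /qe/z/1 64): {"qat":[{"gre":1,"kxg":20,"yk":33},[12,29],[47,97]],"qe":{"pk":[34,0,28,10,55],"z":[1,64,88,98,2]},"ux":{"es":{"b":27,"sg":17},"h":{"ap":67,"lt":26,"m":30,"v":76},"imt":{"j":93,"q":14,"rs":54,"sba":90},"mfk":79}}
After op 6 (replace /qe/z/4 45): {"qat":[{"gre":1,"kxg":20,"yk":33},[12,29],[47,97]],"qe":{"pk":[34,0,28,10,55],"z":[1,64,88,98,45]},"ux":{"es":{"b":27,"sg":17},"h":{"ap":67,"lt":26,"m":30,"v":76},"imt":{"j":93,"q":14,"rs":54,"sba":90},"mfk":79}}
After op 7 (replace /qe 26): {"qat":[{"gre":1,"kxg":20,"yk":33},[12,29],[47,97]],"qe":26,"ux":{"es":{"b":27,"sg":17},"h":{"ap":67,"lt":26,"m":30,"v":76},"imt":{"j":93,"q":14,"rs":54,"sba":90},"mfk":79}}
After op 8 (replace /qat/0/yk 57): {"qat":[{"gre":1,"kxg":20,"yk":57},[12,29],[47,97]],"qe":26,"ux":{"es":{"b":27,"sg":17},"h":{"ap":67,"lt":26,"m":30,"v":76},"imt":{"j":93,"q":14,"rs":54,"sba":90},"mfk":79}}
After op 9 (add /qat/1/1 23): {"qat":[{"gre":1,"kxg":20,"yk":57},[12,23,29],[47,97]],"qe":26,"ux":{"es":{"b":27,"sg":17},"h":{"ap":67,"lt":26,"m":30,"v":76},"imt":{"j":93,"q":14,"rs":54,"sba":90},"mfk":79}}
After op 10 (remove /ux/imt/rs): {"qat":[{"gre":1,"kxg":20,"yk":57},[12,23,29],[47,97]],"qe":26,"ux":{"es":{"b":27,"sg":17},"h":{"ap":67,"lt":26,"m":30,"v":76},"imt":{"j":93,"q":14,"sba":90},"mfk":79}}
After op 11 (replace /qat/2 9): {"qat":[{"gre":1,"kxg":20,"yk":57},[12,23,29],9],"qe":26,"ux":{"es":{"b":27,"sg":17},"h":{"ap":67,"lt":26,"m":30,"v":76},"imt":{"j":93,"q":14,"sba":90},"mfk":79}}
After op 12 (remove /ux/mfk): {"qat":[{"gre":1,"kxg":20,"yk":57},[12,23,29],9],"qe":26,"ux":{"es":{"b":27,"sg":17},"h":{"ap":67,"lt":26,"m":30,"v":76},"imt":{"j":93,"q":14,"sba":90}}}
After op 13 (remove /ux/es/b): {"qat":[{"gre":1,"kxg":20,"yk":57},[12,23,29],9],"qe":26,"ux":{"es":{"sg":17},"h":{"ap":67,"lt":26,"m":30,"v":76},"imt":{"j":93,"q":14,"sba":90}}}
After op 14 (remove /ux/h/ap): {"qat":[{"gre":1,"kxg":20,"yk":57},[12,23,29],9],"qe":26,"ux":{"es":{"sg":17},"h":{"lt":26,"m":30,"v":76},"imt":{"j":93,"q":14,"sba":90}}}
After op 15 (replace /ux/imt/q 96): {"qat":[{"gre":1,"kxg":20,"yk":57},[12,23,29],9],"qe":26,"ux":{"es":{"sg":17},"h":{"lt":26,"m":30,"v":76},"imt":{"j":93,"q":96,"sba":90}}}
After op 16 (replace /qat/1/0 79): {"qat":[{"gre":1,"kxg":20,"yk":57},[79,23,29],9],"qe":26,"ux":{"es":{"sg":17},"h":{"lt":26,"m":30,"v":76},"imt":{"j":93,"q":96,"sba":90}}}
After op 17 (replace /ux/es/sg 63): {"qat":[{"gre":1,"kxg":20,"yk":57},[79,23,29],9],"qe":26,"ux":{"es":{"sg":63},"h":{"lt":26,"m":30,"v":76},"imt":{"j":93,"q":96,"sba":90}}}
After op 18 (add /qat/0/ad 59): {"qat":[{"ad":59,"gre":1,"kxg":20,"yk":57},[79,23,29],9],"qe":26,"ux":{"es":{"sg":63},"h":{"lt":26,"m":30,"v":76},"imt":{"j":93,"q":96,"sba":90}}}
After op 19 (remove /qat/1/0): {"qat":[{"ad":59,"gre":1,"kxg":20,"yk":57},[23,29],9],"qe":26,"ux":{"es":{"sg":63},"h":{"lt":26,"m":30,"v":76},"imt":{"j":93,"q":96,"sba":90}}}
After op 20 (add /qat/1/2 68): {"qat":[{"ad":59,"gre":1,"kxg":20,"yk":57},[23,29,68],9],"qe":26,"ux":{"es":{"sg":63},"h":{"lt":26,"m":30,"v":76},"imt":{"j":93,"q":96,"sba":90}}}
After op 21 (add /ux/es/sg 91): {"qat":[{"ad":59,"gre":1,"kxg":20,"yk":57},[23,29,68],9],"qe":26,"ux":{"es":{"sg":91},"h":{"lt":26,"m":30,"v":76},"imt":{"j":93,"q":96,"sba":90}}}
After op 22 (add /qat/1/2 22): {"qat":[{"ad":59,"gre":1,"kxg":20,"yk":57},[23,29,22,68],9],"qe":26,"ux":{"es":{"sg":91},"h":{"lt":26,"m":30,"v":76},"imt":{"j":93,"q":96,"sba":90}}}

Answer: {"qat":[{"ad":59,"gre":1,"kxg":20,"yk":57},[23,29,22,68],9],"qe":26,"ux":{"es":{"sg":91},"h":{"lt":26,"m":30,"v":76},"imt":{"j":93,"q":96,"sba":90}}}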